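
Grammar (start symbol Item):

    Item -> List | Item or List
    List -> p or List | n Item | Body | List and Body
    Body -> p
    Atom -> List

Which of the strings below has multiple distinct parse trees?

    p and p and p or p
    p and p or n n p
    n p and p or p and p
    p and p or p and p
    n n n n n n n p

p and p and p or p: 1 tree
p and p or n n p: 1 tree
n p and p or p and p: 4 trees
p and p or p and p: 1 tree
n n n n n n n p: 1 tree

n p and p or p and p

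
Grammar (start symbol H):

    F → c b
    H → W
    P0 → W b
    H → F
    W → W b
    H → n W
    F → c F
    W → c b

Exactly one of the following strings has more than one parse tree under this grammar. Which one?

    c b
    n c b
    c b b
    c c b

c b

c b: 2 trees
n c b: 1 tree
c b b: 1 tree
c c b: 1 tree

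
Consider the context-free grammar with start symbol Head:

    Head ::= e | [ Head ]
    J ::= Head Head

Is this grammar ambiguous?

Unambiguous

(J is unreachable from Head, so its rules don't affect L(Head).) Each string is a nest of matched brackets around a single atom. An opening bracket forces the recursive rule; an atom forces the base rule.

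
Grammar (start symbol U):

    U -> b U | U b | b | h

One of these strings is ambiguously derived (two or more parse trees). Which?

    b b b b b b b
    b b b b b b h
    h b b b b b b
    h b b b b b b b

b b b b b b b: 64 trees
b b b b b b h: 1 tree
h b b b b b b: 1 tree
h b b b b b b b: 1 tree

b b b b b b b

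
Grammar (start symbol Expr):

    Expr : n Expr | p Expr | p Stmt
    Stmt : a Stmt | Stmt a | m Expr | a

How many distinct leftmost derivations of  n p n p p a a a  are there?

Parse trees for n p n p p a a a:
  [Expr n [Expr p [Expr n [Expr p [Expr p [Stmt a [Stmt a [Stmt a]]]]]]]]
  [Expr n [Expr p [Expr n [Expr p [Expr p [Stmt a [Stmt [Stmt a] a]]]]]]]
  [Expr n [Expr p [Expr n [Expr p [Expr p [Stmt [Stmt a [Stmt a]] a]]]]]]
  [Expr n [Expr p [Expr n [Expr p [Expr p [Stmt [Stmt [Stmt a] a] a]]]]]]

4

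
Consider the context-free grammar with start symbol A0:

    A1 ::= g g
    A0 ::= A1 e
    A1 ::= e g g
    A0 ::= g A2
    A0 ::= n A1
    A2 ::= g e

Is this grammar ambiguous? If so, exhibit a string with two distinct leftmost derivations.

Witness: g g e

Derivation 1: A0 ⇒ A1 e ⇒ g g e
Derivation 2: A0 ⇒ g A2 ⇒ g g e

Two distinct leftmost derivations for the same string.

Ambiguous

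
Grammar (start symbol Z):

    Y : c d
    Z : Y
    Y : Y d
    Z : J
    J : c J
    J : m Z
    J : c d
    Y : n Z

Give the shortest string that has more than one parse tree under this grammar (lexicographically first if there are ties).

length 2: c d has 2 parse trees

Two derivations of c d:
  Z ⇒ Y ⇒ c d
  Z ⇒ J ⇒ c d

c d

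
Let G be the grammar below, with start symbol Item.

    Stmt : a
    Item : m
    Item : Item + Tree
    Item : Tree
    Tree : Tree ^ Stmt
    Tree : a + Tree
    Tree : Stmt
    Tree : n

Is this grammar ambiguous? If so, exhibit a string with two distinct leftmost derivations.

Witness: a + a

Derivation 1: Item ⇒ Item + Tree ⇒ Tree + Tree ⇒ Stmt + Tree ⇒ a + Tree ⇒ a + Stmt ⇒ a + a
Derivation 2: Item ⇒ Tree ⇒ a + Tree ⇒ a + Stmt ⇒ a + a

Two distinct leftmost derivations for the same string.

Ambiguous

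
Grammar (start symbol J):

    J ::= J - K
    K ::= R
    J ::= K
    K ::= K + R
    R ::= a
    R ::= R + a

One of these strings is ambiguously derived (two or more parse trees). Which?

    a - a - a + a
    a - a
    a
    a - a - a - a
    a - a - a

a - a - a + a: 2 trees
a - a: 1 tree
a: 1 tree
a - a - a - a: 1 tree
a - a - a: 1 tree

a - a - a + a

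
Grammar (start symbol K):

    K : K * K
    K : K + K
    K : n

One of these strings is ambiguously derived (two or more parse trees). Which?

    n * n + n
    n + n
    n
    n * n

n * n + n

n * n + n: 2 trees
n + n: 1 tree
n: 1 tree
n * n: 1 tree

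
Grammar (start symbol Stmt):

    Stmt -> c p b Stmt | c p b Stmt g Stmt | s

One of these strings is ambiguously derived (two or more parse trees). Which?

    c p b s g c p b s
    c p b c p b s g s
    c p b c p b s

c p b c p b s g s

c p b s g c p b s: 1 tree
c p b c p b s g s: 2 trees
c p b c p b s: 1 tree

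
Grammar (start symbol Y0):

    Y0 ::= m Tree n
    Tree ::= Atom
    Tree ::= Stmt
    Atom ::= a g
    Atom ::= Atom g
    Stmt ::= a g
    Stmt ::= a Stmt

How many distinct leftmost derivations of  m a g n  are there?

Parse trees for m a g n:
  [Y0 m [Tree [Atom a g]] n]
  [Y0 m [Tree [Stmt a g]] n]

2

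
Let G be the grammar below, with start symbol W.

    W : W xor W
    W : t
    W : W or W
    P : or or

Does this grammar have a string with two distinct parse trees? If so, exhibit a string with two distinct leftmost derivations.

Ambiguous

Witness: t or t or t

Derivation 1: W ⇒ W or W ⇒ t or W ⇒ t or W or W ⇒ t or t or W ⇒ t or t or t
Derivation 2: W ⇒ W or W ⇒ W or W or W ⇒ t or W or W ⇒ t or t or W ⇒ t or t or t

Two distinct leftmost derivations for the same string.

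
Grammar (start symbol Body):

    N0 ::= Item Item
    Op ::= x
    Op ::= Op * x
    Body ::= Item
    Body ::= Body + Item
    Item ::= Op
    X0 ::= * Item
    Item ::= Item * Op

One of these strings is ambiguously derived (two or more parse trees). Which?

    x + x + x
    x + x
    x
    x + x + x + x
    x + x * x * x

x + x * x * x

x + x + x: 1 tree
x + x: 1 tree
x: 1 tree
x + x + x + x: 1 tree
x + x * x * x: 4 trees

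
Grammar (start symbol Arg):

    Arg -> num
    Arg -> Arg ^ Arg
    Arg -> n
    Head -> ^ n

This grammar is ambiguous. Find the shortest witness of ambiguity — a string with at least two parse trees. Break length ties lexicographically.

length 1: no string has ≥2 trees
length 3: no string has ≥2 trees
length 5: n ^ n ^ n has 2 parse trees

Two derivations of n ^ n ^ n:
  Arg ⇒ Arg ^ Arg ⇒ Arg ^ Arg ^ Arg ⇒ n ^ Arg ^ Arg ⇒ n ^ n ^ Arg ⇒ n ^ n ^ n
  Arg ⇒ Arg ^ Arg ⇒ n ^ Arg ⇒ n ^ Arg ^ Arg ⇒ n ^ n ^ Arg ⇒ n ^ n ^ n

n ^ n ^ n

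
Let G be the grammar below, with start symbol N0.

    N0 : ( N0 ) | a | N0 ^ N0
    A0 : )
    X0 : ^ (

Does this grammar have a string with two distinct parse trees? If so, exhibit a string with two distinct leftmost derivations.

Ambiguous

Witness: a ^ a ^ a

Derivation 1: N0 ⇒ N0 ^ N0 ⇒ a ^ N0 ⇒ a ^ N0 ^ N0 ⇒ a ^ a ^ N0 ⇒ a ^ a ^ a
Derivation 2: N0 ⇒ N0 ^ N0 ⇒ N0 ^ N0 ^ N0 ⇒ a ^ N0 ^ N0 ⇒ a ^ a ^ N0 ⇒ a ^ a ^ a

Two distinct leftmost derivations for the same string.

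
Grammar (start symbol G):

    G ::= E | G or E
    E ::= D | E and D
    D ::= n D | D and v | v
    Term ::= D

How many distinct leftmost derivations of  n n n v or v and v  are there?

Parse trees for n n n v or v and v:
  [G [G [E [D n [D n [D n [D v]]]]]] or [E [D [D v] and v]]]
  [G [G [E [D n [D n [D n [D v]]]]]] or [E [E [D v]] and [D v]]]

2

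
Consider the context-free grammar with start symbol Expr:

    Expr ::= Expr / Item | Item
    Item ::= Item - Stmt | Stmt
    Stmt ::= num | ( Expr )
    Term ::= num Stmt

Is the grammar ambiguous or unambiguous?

Unambiguous

Only Expr, Item, Stmt are reachable from Expr; ignoring the rest: The grammar is stratified — Expr handles '/' (left-recursive), Item handles '-', Stmt atoms. Each operator has a fixed associativity and precedence level, so every string has one parse.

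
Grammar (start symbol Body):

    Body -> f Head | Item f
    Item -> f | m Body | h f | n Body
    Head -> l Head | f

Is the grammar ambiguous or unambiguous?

Ambiguous

Witness: f f

Derivation 1: Body ⇒ f Head ⇒ f f
Derivation 2: Body ⇒ Item f ⇒ f f

Two distinct leftmost derivations for the same string.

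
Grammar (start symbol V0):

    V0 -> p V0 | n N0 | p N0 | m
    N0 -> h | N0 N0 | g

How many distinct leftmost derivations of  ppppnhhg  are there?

2

Parse trees for ppppnhhg:
  [V0 p [V0 p [V0 p [V0 p [V0 n [N0 [N0 h] [N0 [N0 h] [N0 g]]]]]]]]
  [V0 p [V0 p [V0 p [V0 p [V0 n [N0 [N0 [N0 h] [N0 h]] [N0 g]]]]]]]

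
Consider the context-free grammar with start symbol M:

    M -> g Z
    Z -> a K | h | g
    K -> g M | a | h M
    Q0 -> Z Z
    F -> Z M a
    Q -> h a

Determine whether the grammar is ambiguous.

(Q0, F, Q are unreachable from M, so their rules don't affect L(M).) Each reachable nonterminal has at most one production per leading terminal, and all productions are right-linear; the derivation is determined token-by-token.

Unambiguous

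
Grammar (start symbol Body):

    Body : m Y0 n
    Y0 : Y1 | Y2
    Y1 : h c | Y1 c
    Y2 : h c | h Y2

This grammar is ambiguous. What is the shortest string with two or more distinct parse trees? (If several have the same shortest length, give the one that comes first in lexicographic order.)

length 4: m h c n has 2 parse trees

Two derivations of m h c n:
  Body ⇒ m Y0 n ⇒ m Y1 n ⇒ m h c n
  Body ⇒ m Y0 n ⇒ m Y2 n ⇒ m h c n

m h c n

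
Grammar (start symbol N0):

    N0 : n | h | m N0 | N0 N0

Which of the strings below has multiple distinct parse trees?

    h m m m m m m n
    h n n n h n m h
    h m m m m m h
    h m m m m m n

h m m m m m m n: 1 tree
h n n n h n m h: 132 trees
h m m m m m h: 1 tree
h m m m m m n: 1 tree

h n n n h n m h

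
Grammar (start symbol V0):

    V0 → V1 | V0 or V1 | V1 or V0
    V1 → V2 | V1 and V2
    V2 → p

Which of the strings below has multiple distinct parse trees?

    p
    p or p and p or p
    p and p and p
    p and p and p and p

p or p and p or p

p: 1 tree
p or p and p or p: 4 trees
p and p and p: 1 tree
p and p and p and p: 1 tree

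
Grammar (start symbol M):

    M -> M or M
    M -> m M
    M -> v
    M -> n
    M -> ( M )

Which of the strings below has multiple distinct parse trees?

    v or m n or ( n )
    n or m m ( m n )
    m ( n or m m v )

v or m n or ( n )

v or m n or ( n ): 3 trees
n or m m ( m n ): 1 tree
m ( n or m m v ): 1 tree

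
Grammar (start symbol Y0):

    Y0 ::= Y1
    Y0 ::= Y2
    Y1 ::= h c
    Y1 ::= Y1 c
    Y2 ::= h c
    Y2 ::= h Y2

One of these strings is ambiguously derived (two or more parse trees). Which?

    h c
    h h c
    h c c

h c

h c: 2 trees
h h c: 1 tree
h c c: 1 tree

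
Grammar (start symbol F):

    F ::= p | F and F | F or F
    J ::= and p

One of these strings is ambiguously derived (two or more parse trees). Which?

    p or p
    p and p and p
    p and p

p and p and p

p or p: 1 tree
p and p and p: 2 trees
p and p: 1 tree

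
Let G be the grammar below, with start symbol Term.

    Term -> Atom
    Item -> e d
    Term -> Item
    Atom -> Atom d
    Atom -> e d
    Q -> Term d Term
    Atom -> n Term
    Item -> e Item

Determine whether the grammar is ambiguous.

Witness: e d

Derivation 1: Term ⇒ Atom ⇒ e d
Derivation 2: Term ⇒ Item ⇒ e d

Two distinct leftmost derivations for the same string.

Ambiguous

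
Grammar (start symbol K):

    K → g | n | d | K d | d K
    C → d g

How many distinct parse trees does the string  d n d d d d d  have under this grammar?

Parse trees for d n d d d d d:
  [K [K [K [K [K [K d [K n]] d] d] d] d] d]
  [K [K [K [K [K d [K [K n] d]] d] d] d] d]
  [K [K [K [K d [K [K [K n] d] d]] d] d] d]
  [K [K [K d [K [K [K [K n] d] d] d]] d] d]
  [K [K d [K [K [K [K [K n] d] d] d] d]] d]
  [K d [K [K [K [K [K [K n] d] d] d] d] d]]

6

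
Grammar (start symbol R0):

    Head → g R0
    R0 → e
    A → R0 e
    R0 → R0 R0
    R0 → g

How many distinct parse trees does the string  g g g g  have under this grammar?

5

Parse trees for g g g g:
  [R0 [R0 g] [R0 [R0 g] [R0 [R0 g] [R0 g]]]]
  [R0 [R0 g] [R0 [R0 [R0 g] [R0 g]] [R0 g]]]
  [R0 [R0 [R0 g] [R0 g]] [R0 [R0 g] [R0 g]]]
  [R0 [R0 [R0 g] [R0 [R0 g] [R0 g]]] [R0 g]]
  [R0 [R0 [R0 [R0 g] [R0 g]] [R0 g]] [R0 g]]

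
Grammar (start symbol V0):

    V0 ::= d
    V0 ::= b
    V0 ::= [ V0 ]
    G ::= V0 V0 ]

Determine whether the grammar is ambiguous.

(G is unreachable from V0, so its rules don't affect L(V0).) L(V0) is { openⁿ atom closeⁿ : n ≥ 0 }. The bracket depth fixes n, and the derivation is forced at every step.

Unambiguous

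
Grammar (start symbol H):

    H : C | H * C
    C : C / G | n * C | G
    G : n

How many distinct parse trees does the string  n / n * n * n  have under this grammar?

Parse trees for n / n * n * n:
  [H [H [C [C [G n]] / [G n]]] * [C n * [C [G n]]]]
  [H [H [H [C [C [G n]] / [G n]]] * [C [G n]]] * [C [G n]]]

2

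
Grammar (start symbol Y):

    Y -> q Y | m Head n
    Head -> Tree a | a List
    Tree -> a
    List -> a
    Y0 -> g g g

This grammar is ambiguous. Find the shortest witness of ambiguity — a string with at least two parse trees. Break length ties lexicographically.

m a a n

length 4: m a a n has 2 parse trees

Two derivations of m a a n:
  Y ⇒ m Head n ⇒ m Tree a n ⇒ m a a n
  Y ⇒ m Head n ⇒ m a List n ⇒ m a a n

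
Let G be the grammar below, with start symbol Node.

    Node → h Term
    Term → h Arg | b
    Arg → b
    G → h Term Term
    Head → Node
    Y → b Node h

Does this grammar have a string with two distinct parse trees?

Unambiguous

Only Node, Term, Arg are reachable from Node; ignoring the rest: Each reachable nonterminal has at most one production per leading terminal, and all productions are right-linear; the derivation is determined token-by-token.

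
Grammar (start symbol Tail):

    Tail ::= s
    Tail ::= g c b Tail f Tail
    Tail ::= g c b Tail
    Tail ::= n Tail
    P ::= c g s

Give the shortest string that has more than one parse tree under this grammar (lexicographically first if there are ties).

length 1: no string has ≥2 trees
length 2: no string has ≥2 trees
length 3: no string has ≥2 trees
length 4: no string has ≥2 trees
length 5: no string has ≥2 trees
length 6: no string has ≥2 trees
length 7: no string has ≥2 trees
length 8: no string has ≥2 trees
length 9: g c b g c b s f s has 2 parse trees

Two derivations of g c b g c b s f s:
  Tail ⇒ g c b Tail f Tail ⇒ g c b g c b Tail f Tail ⇒ g c b g c b s f Tail ⇒ g c b g c b s f s
  Tail ⇒ g c b Tail ⇒ g c b g c b Tail f Tail ⇒ g c b g c b s f Tail ⇒ g c b g c b s f s

g c b g c b s f s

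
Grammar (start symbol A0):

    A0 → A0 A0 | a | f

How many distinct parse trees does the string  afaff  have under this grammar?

Parse trees for afaff (showing first 6 of 14):
  [A0 [A0 a] [A0 [A0 f] [A0 [A0 a] [A0 [A0 f] [A0 f]]]]]
  [A0 [A0 a] [A0 [A0 f] [A0 [A0 [A0 a] [A0 f]] [A0 f]]]]
  [A0 [A0 a] [A0 [A0 [A0 f] [A0 a]] [A0 [A0 f] [A0 f]]]]
  [A0 [A0 a] [A0 [A0 [A0 f] [A0 [A0 a] [A0 f]]] [A0 f]]]
  [A0 [A0 a] [A0 [A0 [A0 [A0 f] [A0 a]] [A0 f]] [A0 f]]]
  [A0 [A0 [A0 a] [A0 f]] [A0 [A0 a] [A0 [A0 f] [A0 f]]]]

14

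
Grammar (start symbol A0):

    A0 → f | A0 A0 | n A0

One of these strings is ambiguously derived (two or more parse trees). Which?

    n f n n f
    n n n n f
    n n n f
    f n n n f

n f n n f: 2 trees
n n n n f: 1 tree
n n n f: 1 tree
f n n n f: 1 tree

n f n n f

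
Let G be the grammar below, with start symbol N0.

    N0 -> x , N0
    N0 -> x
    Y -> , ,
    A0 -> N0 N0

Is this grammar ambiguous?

Unambiguous

Only N0 is reachable from N0; ignoring the rest: Right-recursive list with a separator: after each atom, whether the separator follows determines the rule. One parse per string.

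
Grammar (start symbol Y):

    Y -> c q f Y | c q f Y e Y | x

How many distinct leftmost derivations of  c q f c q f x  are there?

Parse trees for c q f c q f x:
  [Y c q f [Y c q f [Y x]]]

1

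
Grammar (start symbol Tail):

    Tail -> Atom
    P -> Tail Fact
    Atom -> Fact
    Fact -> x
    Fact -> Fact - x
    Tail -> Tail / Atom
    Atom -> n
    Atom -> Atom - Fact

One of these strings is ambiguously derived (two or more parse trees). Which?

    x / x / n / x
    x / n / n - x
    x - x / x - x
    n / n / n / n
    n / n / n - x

x - x / x - x

x / x / n / x: 1 tree
x / n / n - x: 1 tree
x - x / x - x: 4 trees
n / n / n / n: 1 tree
n / n / n - x: 1 tree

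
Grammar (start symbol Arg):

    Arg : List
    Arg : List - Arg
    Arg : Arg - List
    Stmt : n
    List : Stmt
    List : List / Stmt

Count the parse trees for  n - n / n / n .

2

Parse trees for n - n / n / n:
  [Arg [List [Stmt n]] - [Arg [List [List [List [Stmt n]] / [Stmt n]] / [Stmt n]]]]
  [Arg [Arg [List [Stmt n]]] - [List [List [List [Stmt n]] / [Stmt n]] / [Stmt n]]]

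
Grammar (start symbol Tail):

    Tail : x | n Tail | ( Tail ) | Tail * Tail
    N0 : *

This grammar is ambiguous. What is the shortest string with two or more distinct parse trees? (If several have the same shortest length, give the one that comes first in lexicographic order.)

n x * x

length 1: no string has ≥2 trees
length 2: no string has ≥2 trees
length 3: no string has ≥2 trees
length 4: n x * x has 2 parse trees

Two derivations of n x * x:
  Tail ⇒ n Tail ⇒ n Tail * Tail ⇒ n x * Tail ⇒ n x * x
  Tail ⇒ Tail * Tail ⇒ n Tail * Tail ⇒ n x * Tail ⇒ n x * x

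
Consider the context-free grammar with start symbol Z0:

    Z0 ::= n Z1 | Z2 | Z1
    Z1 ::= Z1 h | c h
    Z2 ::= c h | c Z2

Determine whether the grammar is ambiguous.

Ambiguous

Witness: c h

Derivation 1: Z0 ⇒ Z2 ⇒ c h
Derivation 2: Z0 ⇒ Z1 ⇒ c h

Two distinct leftmost derivations for the same string.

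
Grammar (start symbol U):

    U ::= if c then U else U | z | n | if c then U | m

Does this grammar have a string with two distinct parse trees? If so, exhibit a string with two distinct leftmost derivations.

Witness: if c then if c then m else m

Derivation 1: U ⇒ if c then U else U ⇒ if c then if c then U else U ⇒ if c then if c then m else U ⇒ if c then if c then m else m
Derivation 2: U ⇒ if c then U ⇒ if c then if c then U else U ⇒ if c then if c then m else U ⇒ if c then if c then m else m

Two distinct leftmost derivations for the same string.

Ambiguous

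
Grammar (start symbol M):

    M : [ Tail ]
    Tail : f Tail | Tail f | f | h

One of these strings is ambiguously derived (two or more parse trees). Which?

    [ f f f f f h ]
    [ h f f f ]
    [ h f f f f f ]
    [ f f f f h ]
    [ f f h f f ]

[ f f f f f h ]: 1 tree
[ h f f f ]: 1 tree
[ h f f f f f ]: 1 tree
[ f f f f h ]: 1 tree
[ f f h f f ]: 6 trees

[ f f h f f ]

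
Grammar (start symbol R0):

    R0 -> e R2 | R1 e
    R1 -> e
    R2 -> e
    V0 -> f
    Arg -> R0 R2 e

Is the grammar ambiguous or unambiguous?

Ambiguous

Witness: e e

Derivation 1: R0 ⇒ e R2 ⇒ e e
Derivation 2: R0 ⇒ R1 e ⇒ e e

Two distinct leftmost derivations for the same string.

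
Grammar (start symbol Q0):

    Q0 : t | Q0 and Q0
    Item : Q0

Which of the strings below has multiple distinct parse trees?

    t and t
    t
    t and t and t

t and t and t

t and t: 1 tree
t: 1 tree
t and t and t: 2 trees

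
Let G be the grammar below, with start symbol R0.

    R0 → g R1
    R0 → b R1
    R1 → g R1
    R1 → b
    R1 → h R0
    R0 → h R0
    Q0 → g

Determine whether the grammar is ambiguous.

Unambiguous

Only R0, R1 are reachable from R0; ignoring the rest: Restricted to the reachable nonterminals, every rule has the form A → t or A → t B, and no two rules for the same A share a first terminal. The grammar encodes a DFA — one run per string.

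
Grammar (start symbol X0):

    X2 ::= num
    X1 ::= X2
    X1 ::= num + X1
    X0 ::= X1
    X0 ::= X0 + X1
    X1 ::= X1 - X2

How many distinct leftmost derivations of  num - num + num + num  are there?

2

Parse trees for num - num + num + num:
  [X0 [X0 [X1 [X1 [X2 num]] - [X2 num]]] + [X1 num + [X1 [X2 num]]]]
  [X0 [X0 [X0 [X1 [X1 [X2 num]] - [X2 num]]] + [X1 [X2 num]]] + [X1 [X2 num]]]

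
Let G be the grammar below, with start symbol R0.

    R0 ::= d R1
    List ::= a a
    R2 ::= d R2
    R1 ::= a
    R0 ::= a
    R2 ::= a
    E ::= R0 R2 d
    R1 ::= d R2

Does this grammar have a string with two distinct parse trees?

Only R0, R1, R2 are reachable from R0; ignoring the rest: Each reachable nonterminal has at most one production per leading terminal, and all productions are right-linear; the derivation is determined token-by-token.

Unambiguous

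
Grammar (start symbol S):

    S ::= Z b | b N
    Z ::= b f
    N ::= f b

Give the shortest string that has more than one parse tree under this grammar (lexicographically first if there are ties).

b f b

length 3: b f b has 2 parse trees

Two derivations of b f b:
  S ⇒ Z b ⇒ b f b
  S ⇒ b N ⇒ b f b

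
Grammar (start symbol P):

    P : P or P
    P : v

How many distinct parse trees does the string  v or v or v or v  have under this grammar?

5

Parse trees for v or v or v or v:
  [P [P v] or [P [P v] or [P [P v] or [P v]]]]
  [P [P v] or [P [P [P v] or [P v]] or [P v]]]
  [P [P [P v] or [P v]] or [P [P v] or [P v]]]
  [P [P [P v] or [P [P v] or [P v]]] or [P v]]
  [P [P [P [P v] or [P v]] or [P v]] or [P v]]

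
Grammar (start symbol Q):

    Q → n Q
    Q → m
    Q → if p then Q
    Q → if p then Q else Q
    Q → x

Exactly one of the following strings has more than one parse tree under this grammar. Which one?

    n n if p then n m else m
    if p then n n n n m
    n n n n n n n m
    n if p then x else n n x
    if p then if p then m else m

n n if p then n m else m: 1 tree
if p then n n n n m: 1 tree
n n n n n n n m: 1 tree
n if p then x else n n x: 1 tree
if p then if p then m else m: 2 trees

if p then if p then m else m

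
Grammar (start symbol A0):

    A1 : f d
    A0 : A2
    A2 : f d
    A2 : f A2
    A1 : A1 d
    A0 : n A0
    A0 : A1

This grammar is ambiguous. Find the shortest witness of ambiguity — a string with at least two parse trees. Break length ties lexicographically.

f d

length 2: f d has 2 parse trees

Two derivations of f d:
  A0 ⇒ A2 ⇒ f d
  A0 ⇒ A1 ⇒ f d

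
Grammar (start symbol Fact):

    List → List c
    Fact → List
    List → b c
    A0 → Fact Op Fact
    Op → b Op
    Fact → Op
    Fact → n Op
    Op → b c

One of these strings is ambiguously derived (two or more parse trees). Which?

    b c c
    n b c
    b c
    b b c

b c

b c c: 1 tree
n b c: 1 tree
b c: 2 trees
b b c: 1 tree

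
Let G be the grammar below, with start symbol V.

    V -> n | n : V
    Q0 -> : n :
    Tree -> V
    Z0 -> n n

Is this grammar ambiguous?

Unambiguous

Only V is reachable from V; ignoring the rest: Right-recursive list with a separator: after each atom, whether the separator follows determines the rule. One parse per string.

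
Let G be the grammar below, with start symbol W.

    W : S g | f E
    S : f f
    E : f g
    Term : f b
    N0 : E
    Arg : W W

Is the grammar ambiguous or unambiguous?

Ambiguous

Witness: f f g

Derivation 1: W ⇒ S g ⇒ f f g
Derivation 2: W ⇒ f E ⇒ f f g

Two distinct leftmost derivations for the same string.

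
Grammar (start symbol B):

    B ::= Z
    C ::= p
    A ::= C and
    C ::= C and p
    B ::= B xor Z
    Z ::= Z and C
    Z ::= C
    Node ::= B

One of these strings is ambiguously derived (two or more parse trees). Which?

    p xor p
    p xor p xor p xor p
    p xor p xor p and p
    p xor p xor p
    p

p xor p: 1 tree
p xor p xor p xor p: 1 tree
p xor p xor p and p: 2 trees
p xor p xor p: 1 tree
p: 1 tree

p xor p xor p and p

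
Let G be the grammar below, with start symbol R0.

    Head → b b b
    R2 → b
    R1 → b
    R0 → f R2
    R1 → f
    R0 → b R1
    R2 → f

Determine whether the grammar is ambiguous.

(Head is unreachable from R0, so its rules don't affect L(R0).) The reachable rules are right-linear with at most one rule per (nonterminal, next-terminal) pair. Each input token forces the next rule, so parsing is deterministic.

Unambiguous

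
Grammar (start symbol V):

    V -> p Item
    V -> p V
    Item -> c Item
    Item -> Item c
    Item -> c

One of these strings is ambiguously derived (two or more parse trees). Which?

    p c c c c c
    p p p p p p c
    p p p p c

p c c c c c: 16 trees
p p p p p p c: 1 tree
p p p p c: 1 tree

p c c c c c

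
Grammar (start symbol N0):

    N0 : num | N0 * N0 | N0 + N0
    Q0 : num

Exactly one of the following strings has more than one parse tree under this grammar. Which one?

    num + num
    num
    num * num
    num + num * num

num + num: 1 tree
num: 1 tree
num * num: 1 tree
num + num * num: 2 trees

num + num * num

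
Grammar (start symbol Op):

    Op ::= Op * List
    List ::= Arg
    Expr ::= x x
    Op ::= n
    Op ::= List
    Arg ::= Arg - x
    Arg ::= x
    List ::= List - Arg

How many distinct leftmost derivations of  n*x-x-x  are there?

Parse trees for n*x-x-x:
  [Op [Op n] * [List [Arg [Arg [Arg x] - x] - x]]]
  [Op [Op n] * [List [List [Arg x]] - [Arg [Arg x] - x]]]
  [Op [Op n] * [List [List [Arg [Arg x] - x]] - [Arg x]]]
  [Op [Op n] * [List [List [List [Arg x]] - [Arg x]] - [Arg x]]]

4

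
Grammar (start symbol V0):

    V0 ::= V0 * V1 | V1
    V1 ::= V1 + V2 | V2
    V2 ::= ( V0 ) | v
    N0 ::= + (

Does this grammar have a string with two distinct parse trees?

(N0 is unreachable from V0, so its rules don't affect L(V0).) The grammar is stratified — V0 handles '*' (left-recursive), V1 handles '+', V2 atoms. Each operator has a fixed associativity and precedence level, so every string has one parse.

Unambiguous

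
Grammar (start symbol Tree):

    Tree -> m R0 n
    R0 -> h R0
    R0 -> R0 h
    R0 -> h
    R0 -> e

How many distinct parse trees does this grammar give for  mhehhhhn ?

5

Parse trees for mhehhhhn:
  [Tree m [R0 h [R0 [R0 [R0 [R0 [R0 e] h] h] h] h]] n]
  [Tree m [R0 [R0 h [R0 [R0 [R0 [R0 e] h] h] h]] h] n]
  [Tree m [R0 [R0 [R0 h [R0 [R0 [R0 e] h] h]] h] h] n]
  [Tree m [R0 [R0 [R0 [R0 h [R0 [R0 e] h]] h] h] h] n]
  [Tree m [R0 [R0 [R0 [R0 [R0 h [R0 e]] h] h] h] h] n]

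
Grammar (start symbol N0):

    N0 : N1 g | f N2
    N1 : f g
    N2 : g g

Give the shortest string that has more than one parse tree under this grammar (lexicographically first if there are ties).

length 3: f g g has 2 parse trees

Two derivations of f g g:
  N0 ⇒ N1 g ⇒ f g g
  N0 ⇒ f N2 ⇒ f g g

f g g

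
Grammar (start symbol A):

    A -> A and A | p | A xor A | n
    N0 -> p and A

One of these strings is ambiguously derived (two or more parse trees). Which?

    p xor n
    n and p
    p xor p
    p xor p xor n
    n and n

p xor n: 1 tree
n and p: 1 tree
p xor p: 1 tree
p xor p xor n: 2 trees
n and n: 1 tree

p xor p xor n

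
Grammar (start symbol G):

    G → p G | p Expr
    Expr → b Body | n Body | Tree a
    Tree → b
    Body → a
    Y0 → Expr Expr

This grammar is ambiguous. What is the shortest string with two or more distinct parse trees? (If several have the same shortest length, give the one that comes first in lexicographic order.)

length 3: p b a has 2 parse trees

Two derivations of p b a:
  G ⇒ p Expr ⇒ p b Body ⇒ p b a
  G ⇒ p Expr ⇒ p Tree a ⇒ p b a

p b a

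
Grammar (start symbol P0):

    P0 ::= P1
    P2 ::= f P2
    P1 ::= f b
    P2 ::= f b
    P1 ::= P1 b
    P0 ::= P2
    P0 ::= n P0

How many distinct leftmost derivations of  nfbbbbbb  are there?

Parse trees for nfbbbbbb:
  [P0 n [P0 [P1 [P1 [P1 [P1 [P1 [P1 f b] b] b] b] b] b]]]

1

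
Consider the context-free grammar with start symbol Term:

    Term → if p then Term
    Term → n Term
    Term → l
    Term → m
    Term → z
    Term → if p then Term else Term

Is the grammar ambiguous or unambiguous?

Ambiguous

Witness: if p then if p then l else l

Derivation 1: Term ⇒ if p then Term ⇒ if p then if p then Term else Term ⇒ if p then if p then l else Term ⇒ if p then if p then l else l
Derivation 2: Term ⇒ if p then Term else Term ⇒ if p then if p then Term else Term ⇒ if p then if p then l else Term ⇒ if p then if p then l else l

Two distinct leftmost derivations for the same string.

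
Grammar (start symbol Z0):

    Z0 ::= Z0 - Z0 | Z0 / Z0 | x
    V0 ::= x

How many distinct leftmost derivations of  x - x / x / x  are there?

5

Parse trees for x - x / x / x:
  [Z0 [Z0 x] - [Z0 [Z0 x] / [Z0 [Z0 x] / [Z0 x]]]]
  [Z0 [Z0 x] - [Z0 [Z0 [Z0 x] / [Z0 x]] / [Z0 x]]]
  [Z0 [Z0 [Z0 x] - [Z0 x]] / [Z0 [Z0 x] / [Z0 x]]]
  [Z0 [Z0 [Z0 x] - [Z0 [Z0 x] / [Z0 x]]] / [Z0 x]]
  [Z0 [Z0 [Z0 [Z0 x] - [Z0 x]] / [Z0 x]] / [Z0 x]]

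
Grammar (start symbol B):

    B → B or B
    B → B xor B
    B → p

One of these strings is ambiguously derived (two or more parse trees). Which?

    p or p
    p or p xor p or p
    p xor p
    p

p or p xor p or p

p or p: 1 tree
p or p xor p or p: 5 trees
p xor p: 1 tree
p: 1 tree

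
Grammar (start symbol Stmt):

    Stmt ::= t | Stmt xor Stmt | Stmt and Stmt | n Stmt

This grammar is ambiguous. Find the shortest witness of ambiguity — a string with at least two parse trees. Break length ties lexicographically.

length 1: no string has ≥2 trees
length 2: no string has ≥2 trees
length 3: no string has ≥2 trees
length 4: n t and t has 2 parse trees

Two derivations of n t and t:
  Stmt ⇒ Stmt and Stmt ⇒ n Stmt and Stmt ⇒ n t and Stmt ⇒ n t and t
  Stmt ⇒ n Stmt ⇒ n Stmt and Stmt ⇒ n t and Stmt ⇒ n t and t

n t and t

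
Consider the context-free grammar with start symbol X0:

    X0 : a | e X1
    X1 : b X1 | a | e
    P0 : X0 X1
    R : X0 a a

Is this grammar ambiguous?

Only X0, X1 are reachable from X0; ignoring the rest: Restricted to the reachable nonterminals, every rule has the form A → t or A → t B, and no two rules for the same A share a first terminal. The grammar encodes a DFA — one run per string.

Unambiguous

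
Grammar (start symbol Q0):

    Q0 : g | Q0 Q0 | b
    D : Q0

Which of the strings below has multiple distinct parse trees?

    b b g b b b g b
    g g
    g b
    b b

b b g b b b g b: 429 trees
g g: 1 tree
g b: 1 tree
b b: 1 tree

b b g b b b g b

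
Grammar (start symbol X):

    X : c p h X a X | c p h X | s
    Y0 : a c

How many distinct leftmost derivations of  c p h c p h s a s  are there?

2

Parse trees for c p h c p h s a s:
  [X c p h [X c p h [X s]] a [X s]]
  [X c p h [X c p h [X s] a [X s]]]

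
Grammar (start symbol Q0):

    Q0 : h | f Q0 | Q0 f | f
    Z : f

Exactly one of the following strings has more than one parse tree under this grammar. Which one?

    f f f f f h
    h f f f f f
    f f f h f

f f f f f h: 1 tree
h f f f f f: 1 tree
f f f h f: 4 trees

f f f h f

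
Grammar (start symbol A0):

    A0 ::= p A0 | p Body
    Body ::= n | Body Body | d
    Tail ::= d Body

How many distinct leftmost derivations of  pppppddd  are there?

Parse trees for pppppddd:
  [A0 p [A0 p [A0 p [A0 p [A0 p [Body [Body d] [Body [Body d] [Body d]]]]]]]]
  [A0 p [A0 p [A0 p [A0 p [A0 p [Body [Body [Body d] [Body d]] [Body d]]]]]]]

2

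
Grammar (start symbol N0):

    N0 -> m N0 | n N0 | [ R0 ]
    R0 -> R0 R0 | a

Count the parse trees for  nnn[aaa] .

Parse trees for nnn[aaa]:
  [N0 n [N0 n [N0 n [N0 [ [R0 [R0 a] [R0 [R0 a] [R0 a]]] ]]]]]
  [N0 n [N0 n [N0 n [N0 [ [R0 [R0 [R0 a] [R0 a]] [R0 a]] ]]]]]

2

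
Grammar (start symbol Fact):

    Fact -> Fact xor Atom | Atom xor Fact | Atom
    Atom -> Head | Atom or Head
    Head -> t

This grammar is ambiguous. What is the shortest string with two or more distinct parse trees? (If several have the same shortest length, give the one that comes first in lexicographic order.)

length 1: no string has ≥2 trees
length 3: t xor t has 2 parse trees

Two derivations of t xor t:
  Fact ⇒ Fact xor Atom ⇒ Atom xor Atom ⇒ Head xor Atom ⇒ t xor Atom ⇒ t xor Head ⇒ t xor t
  Fact ⇒ Atom xor Fact ⇒ Head xor Fact ⇒ t xor Fact ⇒ t xor Atom ⇒ t xor Head ⇒ t xor t

t xor t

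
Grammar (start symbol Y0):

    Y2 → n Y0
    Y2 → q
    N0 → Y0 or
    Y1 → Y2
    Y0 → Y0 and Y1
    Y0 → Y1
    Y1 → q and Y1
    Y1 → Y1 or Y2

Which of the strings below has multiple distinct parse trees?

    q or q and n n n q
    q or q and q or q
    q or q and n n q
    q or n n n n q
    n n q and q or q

n n q and q or q

q or q and n n n q: 1 tree
q or q and q or q: 1 tree
q or q and n n q: 1 tree
q or n n n n q: 1 tree
n n q and q or q: 10 trees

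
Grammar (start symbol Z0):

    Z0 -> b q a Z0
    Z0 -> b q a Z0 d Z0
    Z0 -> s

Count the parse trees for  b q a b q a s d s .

2

Parse trees for b q a b q a s d s:
  [Z0 b q a [Z0 b q a [Z0 s] d [Z0 s]]]
  [Z0 b q a [Z0 b q a [Z0 s]] d [Z0 s]]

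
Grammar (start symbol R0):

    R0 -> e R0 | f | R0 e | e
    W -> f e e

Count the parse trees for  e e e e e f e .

Parse trees for e e e e e f e:
  [R0 e [R0 e [R0 e [R0 e [R0 e [R0 [R0 f] e]]]]]]
  [R0 e [R0 e [R0 e [R0 e [R0 [R0 e [R0 f]] e]]]]]
  [R0 e [R0 e [R0 e [R0 [R0 e [R0 e [R0 f]]] e]]]]
  [R0 e [R0 e [R0 [R0 e [R0 e [R0 e [R0 f]]]] e]]]
  [R0 e [R0 [R0 e [R0 e [R0 e [R0 e [R0 f]]]]] e]]
  [R0 [R0 e [R0 e [R0 e [R0 e [R0 e [R0 f]]]]]] e]

6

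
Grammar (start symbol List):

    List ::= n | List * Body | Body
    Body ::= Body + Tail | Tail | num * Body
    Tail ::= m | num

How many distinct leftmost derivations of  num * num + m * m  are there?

Parse trees for num * num + m * m:
  [List [List [List [Body [Tail num]]] * [Body [Body [Tail num]] + [Tail m]]] * [Body [Tail m]]]
  [List [List [Body [Body num * [Body [Tail num]]] + [Tail m]]] * [Body [Tail m]]]
  [List [List [Body num * [Body [Body [Tail num]] + [Tail m]]]] * [Body [Tail m]]]

3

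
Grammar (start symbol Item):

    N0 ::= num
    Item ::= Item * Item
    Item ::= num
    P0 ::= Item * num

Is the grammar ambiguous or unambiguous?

Ambiguous

Witness: num * num * num

Derivation 1: Item ⇒ Item * Item ⇒ Item * Item * Item ⇒ num * Item * Item ⇒ num * num * Item ⇒ num * num * num
Derivation 2: Item ⇒ Item * Item ⇒ num * Item ⇒ num * Item * Item ⇒ num * num * Item ⇒ num * num * num

Two distinct leftmost derivations for the same string.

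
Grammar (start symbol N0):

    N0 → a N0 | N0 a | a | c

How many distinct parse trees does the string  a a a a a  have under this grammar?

16

Parse trees for a a a a a (showing first 6 of 16):
  [N0 a [N0 a [N0 a [N0 a [N0 a]]]]]
  [N0 a [N0 a [N0 a [N0 [N0 a] a]]]]
  [N0 a [N0 a [N0 [N0 a [N0 a]] a]]]
  [N0 a [N0 a [N0 [N0 [N0 a] a] a]]]
  [N0 a [N0 [N0 a [N0 a [N0 a]]] a]]
  [N0 a [N0 [N0 a [N0 [N0 a] a]] a]]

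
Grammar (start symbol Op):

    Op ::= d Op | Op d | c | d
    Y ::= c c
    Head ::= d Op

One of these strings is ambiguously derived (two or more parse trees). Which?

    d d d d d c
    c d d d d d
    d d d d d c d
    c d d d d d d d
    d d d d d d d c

d d d d d c d

d d d d d c: 1 tree
c d d d d d: 1 tree
d d d d d c d: 6 trees
c d d d d d d d: 1 tree
d d d d d d d c: 1 tree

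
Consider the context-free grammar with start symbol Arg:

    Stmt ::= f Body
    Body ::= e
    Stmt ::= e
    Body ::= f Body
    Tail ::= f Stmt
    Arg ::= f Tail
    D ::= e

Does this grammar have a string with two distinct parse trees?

Unambiguous

Only Arg, Tail, Stmt, Body are reachable from Arg; ignoring the rest: The reachable rules are right-linear with at most one rule per (nonterminal, next-terminal) pair. Each input token forces the next rule, so parsing is deterministic.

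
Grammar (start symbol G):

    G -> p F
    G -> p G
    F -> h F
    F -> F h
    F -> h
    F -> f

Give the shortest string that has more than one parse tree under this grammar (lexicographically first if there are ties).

p h h

length 2: no string has ≥2 trees
length 3: p h h has 2 parse trees

Two derivations of p h h:
  G ⇒ p F ⇒ p h F ⇒ p h h
  G ⇒ p F ⇒ p F h ⇒ p h h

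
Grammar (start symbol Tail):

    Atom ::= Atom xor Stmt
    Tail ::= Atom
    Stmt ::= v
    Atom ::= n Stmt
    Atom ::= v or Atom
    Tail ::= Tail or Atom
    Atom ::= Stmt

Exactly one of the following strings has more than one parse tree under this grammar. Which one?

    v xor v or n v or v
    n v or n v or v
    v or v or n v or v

v or v or n v or v

v xor v or n v or v: 1 tree
n v or n v or v: 1 tree
v or v or n v or v: 4 trees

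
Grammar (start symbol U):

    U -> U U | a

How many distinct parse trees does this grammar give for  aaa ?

2

Parse trees for aaa:
  [U [U a] [U [U a] [U a]]]
  [U [U [U a] [U a]] [U a]]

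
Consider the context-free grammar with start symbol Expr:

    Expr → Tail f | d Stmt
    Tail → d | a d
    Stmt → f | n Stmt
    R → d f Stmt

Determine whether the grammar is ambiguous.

Witness: d f

Derivation 1: Expr ⇒ Tail f ⇒ d f
Derivation 2: Expr ⇒ d Stmt ⇒ d f

Two distinct leftmost derivations for the same string.

Ambiguous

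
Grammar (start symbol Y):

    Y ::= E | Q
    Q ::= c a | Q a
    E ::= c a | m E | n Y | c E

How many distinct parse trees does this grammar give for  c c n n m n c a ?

2

Parse trees for c c n n m n c a:
  [Y [E c [E c [E n [Y [E n [Y [E m [E n [Y [E c a]]]]]]]]]]]
  [Y [E c [E c [E n [Y [E n [Y [E m [E n [Y [Q c a]]]]]]]]]]]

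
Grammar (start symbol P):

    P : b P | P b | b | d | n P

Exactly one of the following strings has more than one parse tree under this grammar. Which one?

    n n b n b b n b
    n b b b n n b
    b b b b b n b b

n n b n b b n b: 1 tree
n b b b n n b: 1 tree
b b b b b n b b: 8 trees

b b b b b n b b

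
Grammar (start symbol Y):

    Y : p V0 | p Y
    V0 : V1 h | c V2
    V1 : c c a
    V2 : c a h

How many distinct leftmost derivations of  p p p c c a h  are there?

2

Parse trees for p p p c c a h:
  [Y p [Y p [Y p [V0 [V1 c c a] h]]]]
  [Y p [Y p [Y p [V0 c [V2 c a h]]]]]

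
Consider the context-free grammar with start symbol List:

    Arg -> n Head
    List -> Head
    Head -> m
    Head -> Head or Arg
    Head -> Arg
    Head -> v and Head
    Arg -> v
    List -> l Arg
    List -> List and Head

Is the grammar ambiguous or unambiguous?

Ambiguous

Witness: v and m

Derivation 1: List ⇒ Head ⇒ v and Head ⇒ v and m
Derivation 2: List ⇒ List and Head ⇒ Head and Head ⇒ Arg and Head ⇒ v and Head ⇒ v and m

Two distinct leftmost derivations for the same string.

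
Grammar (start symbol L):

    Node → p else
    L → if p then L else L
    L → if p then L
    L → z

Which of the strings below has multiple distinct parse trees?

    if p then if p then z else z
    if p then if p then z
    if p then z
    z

if p then if p then z else z: 2 trees
if p then if p then z: 1 tree
if p then z: 1 tree
z: 1 tree

if p then if p then z else z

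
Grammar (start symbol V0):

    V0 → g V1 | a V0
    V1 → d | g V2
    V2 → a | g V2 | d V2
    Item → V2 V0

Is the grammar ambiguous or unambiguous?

Unambiguous

Only V0, V1, V2 are reachable from V0; ignoring the rest: Restricted to the reachable nonterminals, every rule has the form A → t or A → t B, and no two rules for the same A share a first terminal. The grammar encodes a DFA — one run per string.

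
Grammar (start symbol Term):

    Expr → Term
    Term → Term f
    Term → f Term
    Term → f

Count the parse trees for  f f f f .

Parse trees for f f f f:
  [Term [Term [Term [Term f] f] f] f]
  [Term [Term [Term f [Term f]] f] f]
  [Term [Term f [Term [Term f] f]] f]
  [Term [Term f [Term f [Term f]]] f]
  [Term f [Term [Term [Term f] f] f]]
  [Term f [Term [Term f [Term f]] f]]
  [Term f [Term f [Term [Term f] f]]]
  [Term f [Term f [Term f [Term f]]]]

8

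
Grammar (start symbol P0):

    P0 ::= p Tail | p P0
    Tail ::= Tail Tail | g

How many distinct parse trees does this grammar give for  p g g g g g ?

14

Parse trees for p g g g g g (showing first 6 of 14):
  [P0 p [Tail [Tail g] [Tail [Tail g] [Tail [Tail g] [Tail [Tail g] [Tail g]]]]]]
  [P0 p [Tail [Tail g] [Tail [Tail g] [Tail [Tail [Tail g] [Tail g]] [Tail g]]]]]
  [P0 p [Tail [Tail g] [Tail [Tail [Tail g] [Tail g]] [Tail [Tail g] [Tail g]]]]]
  [P0 p [Tail [Tail g] [Tail [Tail [Tail g] [Tail [Tail g] [Tail g]]] [Tail g]]]]
  [P0 p [Tail [Tail g] [Tail [Tail [Tail [Tail g] [Tail g]] [Tail g]] [Tail g]]]]
  [P0 p [Tail [Tail [Tail g] [Tail g]] [Tail [Tail g] [Tail [Tail g] [Tail g]]]]]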